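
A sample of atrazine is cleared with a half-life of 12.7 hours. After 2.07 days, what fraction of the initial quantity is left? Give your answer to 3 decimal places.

0.066

2.07 days = 49.68 hours.
n = 49.68/12.7 ≈ 3.9118 half-lives.
Fraction remaining = (1/2)^3.9118 ≈ 0.06644.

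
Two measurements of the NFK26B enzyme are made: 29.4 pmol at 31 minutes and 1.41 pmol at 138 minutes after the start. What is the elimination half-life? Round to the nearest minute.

Over Δt = 138 − 31 = 107 minutes, the level fell by a factor of 29.4/1.41 ≈ 20.851.
n = log₂(20.851) ≈ 4.382 half-lives, so t½ = 107/4.382 ≈ 24.418 minutes.

24 minutes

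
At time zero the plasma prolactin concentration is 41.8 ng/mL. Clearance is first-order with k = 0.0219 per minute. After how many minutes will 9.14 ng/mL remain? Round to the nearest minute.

t½ = ln 2 / k = 0.69315 / 0.0219 ≈ 31.651 minutes.
Fraction remaining = 9.14/41.8 ≈ 0.21866.
n = log₂(41.8/9.14) = ln(4.5733)/ln 2 ≈ 2.1932 half-lives.
t = n × t½ = 2.1932 × 31.651 ≈ 69.417 minutes.

69 minutes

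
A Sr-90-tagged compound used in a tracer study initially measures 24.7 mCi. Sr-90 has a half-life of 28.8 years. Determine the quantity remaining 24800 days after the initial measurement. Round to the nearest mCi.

Convert the elapsed time: 24800 days = 67.9452 years.
Number of half-lives: n = 67.9452/28.8 ≈ 2.3592.
Remaining = 24.7 × (1/2)^2.3592 = 24.7 × 0.1949 ≈ 4.814 mCi.

5 mCi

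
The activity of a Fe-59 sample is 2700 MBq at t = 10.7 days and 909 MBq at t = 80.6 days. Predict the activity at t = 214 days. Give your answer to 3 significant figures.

114 MBq

Over Δt = 80.6 − 10.7 = 69.9 days, the level fell by a factor of 2700/909 ≈ 2.9703.
n = log₂(2.9703) ≈ 1.5706 half-lives, so t½ = 69.9/1.5706 ≈ 44.505 days.
From t = 80.6 to t = 214: 909 × (1/2)^((214−80.6)/44.505) ≈ 113.83 MBq.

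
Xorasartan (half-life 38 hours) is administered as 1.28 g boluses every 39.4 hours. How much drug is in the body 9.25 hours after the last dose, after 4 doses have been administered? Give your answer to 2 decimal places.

The 4 doses were given 127.45, 88.05, 48.65, 9.25 hours ago.
Total = 1.28·(1/2)^(127.45/38) + 1.28·(1/2)^(88.05/38) + 1.28·(1/2)^(48.65/38) + 1.28·(1/2)^(9.25/38)
      = 0.12519 + 0.25686 + 0.527 + 1.0813 ≈ 1.9903 g.

1.99 g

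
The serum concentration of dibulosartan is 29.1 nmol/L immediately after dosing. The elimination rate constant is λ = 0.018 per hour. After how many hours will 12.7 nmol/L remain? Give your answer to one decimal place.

t½ = ln 2 / λ = 0.69315 / 0.018 ≈ 38.508 hours.
Fraction remaining = 12.7/29.1 ≈ 0.43643.
n = log₂(29.1/12.7) = ln(2.2913)/ln 2 ≈ 1.1962 half-lives.
t = n × t½ = 1.1962 × 38.508 ≈ 46.063 hours.

46.1 hours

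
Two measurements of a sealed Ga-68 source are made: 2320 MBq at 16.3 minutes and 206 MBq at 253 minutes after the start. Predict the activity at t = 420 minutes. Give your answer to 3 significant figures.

37.3 MBq

Over Δt = 253 − 16.3 = 236.7 minutes, the level fell by a factor of 2320/206 ≈ 11.262.
n = log₂(11.262) ≈ 3.4934 half-lives, so t½ = 236.7/3.4934 ≈ 67.756 minutes.
From t = 253 to t = 420: 206 × (1/2)^((420−253)/67.756) ≈ 37.318 MBq.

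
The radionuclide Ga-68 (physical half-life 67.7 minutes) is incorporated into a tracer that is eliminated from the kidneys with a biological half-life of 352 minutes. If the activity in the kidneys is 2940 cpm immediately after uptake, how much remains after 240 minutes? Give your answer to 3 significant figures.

157 cpm

1/t_eff = 1/t_phys + 1/t_biol = 1/67.7 + 1/352 = 0.017612 per minute.
t_eff = 67.7 × 352 / (67.7 + 352) ≈ 56.78 minutes.
Remaining = 2940 × (1/2)^(240/56.78) = 2940 × (1/2)^4.2269 ≈ 157.01 cpm.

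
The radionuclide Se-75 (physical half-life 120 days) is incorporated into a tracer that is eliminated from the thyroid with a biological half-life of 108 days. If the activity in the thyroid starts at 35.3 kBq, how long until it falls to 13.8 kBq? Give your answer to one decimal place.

77.0 days

1/t_eff = 1/t_phys + 1/t_biol = 1/120 + 1/108 = 0.017593 per day.
t_eff = 120 × 108 / (120 + 108) ≈ 56.842 days.
n = log₂(35.3/13.8) ≈ 1.355; t = 1.355 × 56.842 ≈ 77.021 days.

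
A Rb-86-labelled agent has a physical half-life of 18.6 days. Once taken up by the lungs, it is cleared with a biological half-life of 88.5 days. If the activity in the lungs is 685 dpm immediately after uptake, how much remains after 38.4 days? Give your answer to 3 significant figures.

1/t_eff = 1/t_phys + 1/t_biol = 1/18.6 + 1/88.5 = 0.065063 per day.
t_eff = 18.6 × 88.5 / (18.6 + 88.5) ≈ 15.37 days.
Remaining = 685 × (1/2)^(38.4/15.37) = 685 × (1/2)^2.4984 ≈ 121.23 dpm.

121 dpm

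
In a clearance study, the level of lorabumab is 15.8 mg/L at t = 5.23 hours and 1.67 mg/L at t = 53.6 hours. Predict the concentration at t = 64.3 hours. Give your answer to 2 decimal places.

1.02 mg/L

Over Δt = 53.6 − 5.23 = 48.37 hours, the level fell by a factor of 15.8/1.67 ≈ 9.4611.
n = log₂(9.4611) ≈ 3.242 half-lives, so t½ = 48.37/3.242 ≈ 14.92 hours.
From t = 53.6 to t = 64.3: 1.67 × (1/2)^((64.3−53.6)/14.92) ≈ 1.0158 mg/L.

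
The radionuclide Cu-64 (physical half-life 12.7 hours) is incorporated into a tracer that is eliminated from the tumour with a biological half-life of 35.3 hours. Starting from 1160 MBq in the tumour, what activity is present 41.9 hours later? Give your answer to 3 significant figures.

51.8 MBq

1/t_eff = 1/t_phys + 1/t_biol = 1/12.7 + 1/35.3 = 0.10707 per hour.
t_eff = 12.7 × 35.3 / (12.7 + 35.3) ≈ 9.3398 hours.
Remaining = 1160 × (1/2)^(41.9/9.3398) = 1160 × (1/2)^4.4862 ≈ 51.759 MBq.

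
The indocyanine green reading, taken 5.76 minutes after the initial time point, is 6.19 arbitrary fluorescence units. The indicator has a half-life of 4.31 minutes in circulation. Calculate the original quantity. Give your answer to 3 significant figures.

15.6 arbitrary fluorescence units

Number of half-lives elapsed: n = 5.76/4.31 ≈ 1.3364.
A₀ = A × 2^n = 6.19 × 2^1.3364 = 6.19 × 2.5253 ≈ 15.631 arbitrary fluorescence units.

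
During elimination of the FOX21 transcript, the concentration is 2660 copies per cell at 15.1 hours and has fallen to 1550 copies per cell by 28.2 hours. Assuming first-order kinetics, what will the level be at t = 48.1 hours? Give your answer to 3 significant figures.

Over Δt = 28.2 − 15.1 = 13.1 hours, the level fell by a factor of 2660/1550 ≈ 1.7161.
n = log₂(1.7161) ≈ 0.77916 half-lives, so t½ = 13.1/0.77916 ≈ 16.813 hours.
From t = 28.2 to t = 48.1: 1550 × (1/2)^((48.1−28.2)/16.813) ≈ 682.39 copies per cell.

682 copies per cell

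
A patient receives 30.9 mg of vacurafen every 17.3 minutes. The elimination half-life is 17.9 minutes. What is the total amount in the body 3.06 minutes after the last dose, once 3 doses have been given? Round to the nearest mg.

The 3 doses were given 37.66, 20.36, 3.06 minutes ago.
Total = 30.9·(1/2)^(37.66/17.9) + 30.9·(1/2)^(20.36/17.9) + 30.9·(1/2)^(3.06/17.9)
      = 7.1882 + 14.046 + 27.447 ≈ 48.682 mg.

49 mg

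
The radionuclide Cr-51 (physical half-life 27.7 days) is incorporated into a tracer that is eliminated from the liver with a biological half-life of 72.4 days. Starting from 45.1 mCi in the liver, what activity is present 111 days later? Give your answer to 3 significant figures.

0.969 mCi

1/t_eff = 1/t_phys + 1/t_biol = 1/27.7 + 1/72.4 = 0.049913 per day.
t_eff = 27.7 × 72.4 / (27.7 + 72.4) ≈ 20.035 days.
Remaining = 45.1 × (1/2)^(111/20.035) = 45.1 × (1/2)^5.5404 ≈ 0.96908 mCi.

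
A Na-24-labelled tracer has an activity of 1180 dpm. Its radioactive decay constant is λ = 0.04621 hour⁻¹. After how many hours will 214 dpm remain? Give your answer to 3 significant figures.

36.9 hours

t½ = ln 2 / λ = 0.69315 / 0.04621 ≈ 15 hours.
Fraction remaining = 214/1180 ≈ 0.18136.
n = log₂(1180/214) = ln(5.514)/ln 2 ≈ 2.4631 half-lives.
t = n × t½ = 2.4631 × 15 ≈ 36.946 hours.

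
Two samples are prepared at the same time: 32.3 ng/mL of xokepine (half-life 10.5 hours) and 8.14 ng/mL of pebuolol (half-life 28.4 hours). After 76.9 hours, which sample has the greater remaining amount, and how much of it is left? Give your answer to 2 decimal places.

pebuolol, 1.25 ng/mL

xokepine: 32.3 × (1/2)^7.3238 ≈ 0.20161 ng/mL.
pebuolol: 8.14 × (1/2)^2.7077 ≈ 1.246 ng/mL.
Pebuolol has more remaining, at ≈ 1.246 ng/mL.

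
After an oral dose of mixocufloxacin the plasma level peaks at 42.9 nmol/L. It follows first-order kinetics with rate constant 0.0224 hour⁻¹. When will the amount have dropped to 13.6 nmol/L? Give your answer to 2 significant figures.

51 hours

t½ = ln 2 / λ = 0.69315 / 0.0224 ≈ 30.944 hours.
Fraction remaining = 13.6/42.9 ≈ 0.31702.
n = log₂(42.9/13.6) = ln(3.1544)/ln 2 ≈ 1.6574 half-lives.
t = n × t½ = 1.6574 × 30.944 ≈ 51.286 hours.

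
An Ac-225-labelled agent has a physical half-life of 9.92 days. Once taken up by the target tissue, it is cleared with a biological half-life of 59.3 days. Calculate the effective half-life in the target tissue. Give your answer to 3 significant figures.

8.50 days

1/t_eff = 1/t_phys + 1/t_biol = 1/9.92 + 1/59.3 = 0.11767 per day.
t_eff = 9.92 × 59.3 / (9.92 + 59.3) ≈ 8.4984 days.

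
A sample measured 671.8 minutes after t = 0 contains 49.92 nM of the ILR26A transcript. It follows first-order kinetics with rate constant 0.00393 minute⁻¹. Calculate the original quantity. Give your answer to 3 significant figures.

700 nM

t½ = ln 2 / λ = 0.69315 / 0.00393 ≈ 176.37 minutes.
Number of half-lives elapsed: n = 671.8/176.37 ≈ 3.809.
A₀ = A × 2^n = 49.92 × 2^3.809 = 49.92 × 14.016 ≈ 699.66 nM.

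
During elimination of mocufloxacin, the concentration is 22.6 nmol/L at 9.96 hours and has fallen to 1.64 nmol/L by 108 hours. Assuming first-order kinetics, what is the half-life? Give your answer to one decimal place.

Over Δt = 108 − 9.96 = 98.04 hours, the level fell by a factor of 22.6/1.64 ≈ 13.78.
n = log₂(13.78) ≈ 3.7846 half-lives, so t½ = 98.04/3.7846 ≈ 25.905 hours.

25.9 hours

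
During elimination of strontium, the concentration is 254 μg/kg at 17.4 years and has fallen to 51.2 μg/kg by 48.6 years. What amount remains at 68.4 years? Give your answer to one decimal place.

18.5 μg/kg

Over Δt = 48.6 − 17.4 = 31.2 years, the level fell by a factor of 254/51.2 ≈ 4.9609.
n = log₂(4.9609) ≈ 2.3106 half-lives, so t½ = 31.2/2.3106 ≈ 13.503 years.
From t = 48.6 to t = 68.4: 51.2 × (1/2)^((68.4−48.6)/13.503) ≈ 18.529 μg/kg.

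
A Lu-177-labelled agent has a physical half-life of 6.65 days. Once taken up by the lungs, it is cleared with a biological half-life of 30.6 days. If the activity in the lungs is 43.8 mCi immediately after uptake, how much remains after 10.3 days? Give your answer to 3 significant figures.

11.9 mCi

1/t_eff = 1/t_phys + 1/t_biol = 1/6.65 + 1/30.6 = 0.18306 per day.
t_eff = 6.65 × 30.6 / (6.65 + 30.6) ≈ 5.4628 days.
Remaining = 43.8 × (1/2)^(10.3/5.4628) = 43.8 × (1/2)^1.8855 ≈ 11.855 mCi.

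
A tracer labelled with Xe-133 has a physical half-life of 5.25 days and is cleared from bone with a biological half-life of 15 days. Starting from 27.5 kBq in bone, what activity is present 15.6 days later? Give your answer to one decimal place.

1/t_eff = 1/t_phys + 1/t_biol = 1/5.25 + 1/15 = 0.25714 per day.
t_eff = 5.25 × 15 / (5.25 + 15) ≈ 3.8889 days.
Remaining = 27.5 × (1/2)^(15.6/3.8889) = 27.5 × (1/2)^4.0114 ≈ 1.7052 kBq.

1.7 kBq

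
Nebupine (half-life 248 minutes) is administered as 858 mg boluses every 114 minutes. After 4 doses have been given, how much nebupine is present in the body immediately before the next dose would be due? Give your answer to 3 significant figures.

The 4 doses were given 456, 342, 228, 114 minutes ago.
Total = 858·(1/2)^(456/248) + 858·(1/2)^(342/248) + 858·(1/2)^(228/248) + 858·(1/2)^(114/248)
      = 239.87 + 329.88 + 453.66 + 623.89 ≈ 1647.3 mg.

1650 mg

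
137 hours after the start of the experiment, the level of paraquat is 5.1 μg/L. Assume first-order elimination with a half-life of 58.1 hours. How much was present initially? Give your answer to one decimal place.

26.1 μg/L

Number of half-lives elapsed: n = 137/58.1 ≈ 2.358.
A₀ = A × 2^n = 5.1 × 2^2.358 = 5.1 × 5.1266 ≈ 26.146 μg/L.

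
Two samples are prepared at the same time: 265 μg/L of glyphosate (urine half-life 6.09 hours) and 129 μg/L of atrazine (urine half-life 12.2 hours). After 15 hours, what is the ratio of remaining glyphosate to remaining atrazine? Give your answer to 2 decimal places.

0.87

glyphosate: 265 × (1/2)^(15/6.09) = 265 × (1/2)^2.4631 ≈ 48.061 μg/L.
atrazine: 129 × (1/2)^(15/12.2) = 129 × (1/2)^1.2295 ≈ 55.014 μg/L.
Ratio ≈ 48.061 / 55.014 ≈ 0.87362.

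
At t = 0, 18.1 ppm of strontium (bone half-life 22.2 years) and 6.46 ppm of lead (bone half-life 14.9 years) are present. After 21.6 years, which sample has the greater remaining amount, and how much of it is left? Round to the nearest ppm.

strontium: 18.1 × (1/2)^0.97297 ≈ 9.2211 ppm.
lead: 6.46 × (1/2)^1.4497 ≈ 2.365 ppm.
Strontium has more remaining, at ≈ 9.2211 ppm.

strontium, 9 ppm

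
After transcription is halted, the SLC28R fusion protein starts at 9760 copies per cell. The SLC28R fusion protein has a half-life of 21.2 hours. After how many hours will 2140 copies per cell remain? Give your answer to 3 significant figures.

Fraction remaining = 2140/9760 ≈ 0.21926.
n = log₂(9760/2140) = ln(4.5607)/ln 2 ≈ 2.1893 half-lives.
t = n × t½ = 2.1893 × 21.2 ≈ 46.413 hours.

46.4 hours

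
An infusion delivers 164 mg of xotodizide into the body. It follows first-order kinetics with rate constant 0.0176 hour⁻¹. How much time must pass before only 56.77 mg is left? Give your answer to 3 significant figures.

t½ = ln 2 / λ = 0.69315 / 0.0176 ≈ 39.383 hours.
Fraction remaining = 56.77/164 ≈ 0.34616.
n = log₂(164/56.77) = ln(2.8888)/ln 2 ≈ 1.5305 half-lives.
t = n × t½ = 1.5305 × 39.383 ≈ 60.276 hours.

60.3 hours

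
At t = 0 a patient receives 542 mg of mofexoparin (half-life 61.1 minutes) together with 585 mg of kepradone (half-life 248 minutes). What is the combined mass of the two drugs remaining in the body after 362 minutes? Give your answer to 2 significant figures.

220 mg

mofexoparin: 542 × (1/2)^(362/61.1) = 542 × (1/2)^5.9247 ≈ 8.9224 mg.
kepradone: 585 × (1/2)^(362/248) = 585 × (1/2)^1.4597 ≈ 212.69 mg.
Total = 8.9224 + 212.69 ≈ 221.61 mg.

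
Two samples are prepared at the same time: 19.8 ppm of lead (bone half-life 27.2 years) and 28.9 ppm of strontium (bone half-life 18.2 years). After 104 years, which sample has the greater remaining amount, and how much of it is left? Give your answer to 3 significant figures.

lead, 1.40 ppm

lead: 19.8 × (1/2)^3.8235 ≈ 1.3985 ppm.
strontium: 28.9 × (1/2)^5.7143 ≈ 0.55046 ppm.
Lead has more remaining, at ≈ 1.3985 ppm.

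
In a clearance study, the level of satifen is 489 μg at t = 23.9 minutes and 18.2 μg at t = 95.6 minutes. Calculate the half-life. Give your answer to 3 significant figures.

Over Δt = 95.6 − 23.9 = 71.7 minutes, the level fell by a factor of 489/18.2 ≈ 26.868.
n = log₂(26.868) ≈ 4.7478 half-lives, so t½ = 71.7/4.7478 ≈ 15.102 minutes.

15.1 minutes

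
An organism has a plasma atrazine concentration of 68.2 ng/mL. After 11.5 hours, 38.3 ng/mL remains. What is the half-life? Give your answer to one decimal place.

13.8 hours

A/A₀ = 38.3/68.2 ≈ 0.56158.
n = log₂(1.7807) ≈ 0.83243 half-lives elapsed in 11.5 hours.
t½ = 11.5/0.83243 ≈ 13.815 hours.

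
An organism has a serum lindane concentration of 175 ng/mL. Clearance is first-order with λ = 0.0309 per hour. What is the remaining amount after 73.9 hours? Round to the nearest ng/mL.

18 ng/mL

t½ = ln 2 / λ = 0.69315 / 0.0309 ≈ 22.432 hours.
Number of half-lives: n = 73.9/22.432 ≈ 3.2944.
Remaining = 175 × (1/2)^3.2944 = 175 × 0.10193 ≈ 17.837 ng/mL.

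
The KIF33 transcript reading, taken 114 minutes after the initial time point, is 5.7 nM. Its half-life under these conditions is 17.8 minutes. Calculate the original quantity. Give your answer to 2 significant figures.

Number of half-lives elapsed: n = 114/17.8 ≈ 6.4045.
A₀ = A × 2^n = 5.7 × 2^6.4045 = 5.7 × 84.712 ≈ 482.86 nM.

480 nM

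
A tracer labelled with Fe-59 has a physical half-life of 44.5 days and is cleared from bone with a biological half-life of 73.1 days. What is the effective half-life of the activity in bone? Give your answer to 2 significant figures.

28 days

1/t_eff = 1/t_phys + 1/t_biol = 1/44.5 + 1/73.1 = 0.036152 per day.
t_eff = 44.5 × 73.1 / (44.5 + 73.1) ≈ 27.661 days.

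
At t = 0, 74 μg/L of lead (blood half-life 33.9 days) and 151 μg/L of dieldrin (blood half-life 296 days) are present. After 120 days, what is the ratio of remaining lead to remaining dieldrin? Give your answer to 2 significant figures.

lead: 74 × (1/2)^(120/33.9) = 74 × (1/2)^3.5398 ≈ 6.3627 μg/L.
dieldrin: 151 × (1/2)^(120/296) = 151 × (1/2)^0.40541 ≈ 114.01 μg/L.
Ratio ≈ 6.3627 / 114.01 ≈ 0.055809.

0.056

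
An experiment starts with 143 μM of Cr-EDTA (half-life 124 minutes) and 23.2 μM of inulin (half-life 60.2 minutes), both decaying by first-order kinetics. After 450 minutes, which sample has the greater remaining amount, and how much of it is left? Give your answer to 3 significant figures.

Cr-EDTA, 11.6 μM

Cr-EDTA: 143 × (1/2)^3.629 ≈ 11.558 μM.
inulin: 23.2 × (1/2)^7.4751 ≈ 0.1304 μM.
Cr-EDTA has more remaining, at ≈ 11.558 μM.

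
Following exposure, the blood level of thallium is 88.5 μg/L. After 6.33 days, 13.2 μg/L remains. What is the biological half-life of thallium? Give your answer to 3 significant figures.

2.31 days

A/A₀ = 13.2/88.5 ≈ 0.14915.
n = log₂(6.7045) ≈ 2.7451 half-lives elapsed in 6.33 days.
t½ = 6.33/2.7451 ≈ 2.3059 days.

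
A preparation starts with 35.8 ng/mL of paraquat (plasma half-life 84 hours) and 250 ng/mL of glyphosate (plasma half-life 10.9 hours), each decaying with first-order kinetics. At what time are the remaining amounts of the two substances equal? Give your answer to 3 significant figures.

Set 35.8·(1/2)^(t/84) = 250·(1/2)^(t/10.9).
Taking log₂: log₂(35.8/250) = t·(1/84 − 1/10.9).
log₂(0.1432) = -2.8039; 1/84 − 1/10.9 = -0.079838.
t = -2.8039 / -0.079838 ≈ 35.12 hours.

35.1 hours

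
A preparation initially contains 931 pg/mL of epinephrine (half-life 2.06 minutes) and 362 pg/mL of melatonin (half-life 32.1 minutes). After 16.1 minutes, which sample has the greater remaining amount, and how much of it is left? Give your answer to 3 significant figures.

melatonin, 256 pg/mL

epinephrine: 931 × (1/2)^7.8155 ≈ 4.1328 pg/mL.
melatonin: 362 × (1/2)^0.50156 ≈ 255.7 pg/mL.
Melatonin has more remaining, at ≈ 255.7 pg/mL.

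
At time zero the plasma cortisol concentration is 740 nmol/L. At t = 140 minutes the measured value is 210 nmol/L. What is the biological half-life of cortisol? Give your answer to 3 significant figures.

A/A₀ = 210/740 ≈ 0.28378.
n = log₂(3.5238) ≈ 1.8171 half-lives elapsed in 140 minutes.
t½ = 140/1.8171 ≈ 77.044 minutes.

77.0 minutes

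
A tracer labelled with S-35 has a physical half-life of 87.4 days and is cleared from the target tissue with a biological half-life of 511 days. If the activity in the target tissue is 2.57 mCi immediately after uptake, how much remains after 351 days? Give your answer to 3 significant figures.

1/t_eff = 1/t_phys + 1/t_biol = 1/87.4 + 1/511 = 0.013399 per day.
t_eff = 87.4 × 511 / (87.4 + 511) ≈ 74.635 days.
Remaining = 2.57 × (1/2)^(351/74.635) = 2.57 × (1/2)^4.7029 ≈ 0.098677 mCi.

0.0987 mCi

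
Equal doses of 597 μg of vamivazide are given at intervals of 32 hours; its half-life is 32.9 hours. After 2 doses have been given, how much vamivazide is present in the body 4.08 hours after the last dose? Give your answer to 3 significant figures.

The 2 doses were given 36.08, 4.08 hours ago.
Total = 597·(1/2)^(36.08/32.9) + 597·(1/2)^(4.08/32.9)
      = 279.16 + 547.83 ≈ 826.98 μg.

827 μg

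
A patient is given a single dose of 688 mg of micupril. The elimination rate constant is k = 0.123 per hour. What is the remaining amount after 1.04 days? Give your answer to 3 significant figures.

31.9 mg

t½ = ln 2 / k = 0.69315 / 0.123 ≈ 5.6353 hours.
Convert the elapsed time: 1.04 days = 24.96 hours.
Number of half-lives: n = 24.96/5.6353 ≈ 4.4292.
Remaining = 688 × (1/2)^4.4292 = 688 × 0.046417 ≈ 31.935 mg.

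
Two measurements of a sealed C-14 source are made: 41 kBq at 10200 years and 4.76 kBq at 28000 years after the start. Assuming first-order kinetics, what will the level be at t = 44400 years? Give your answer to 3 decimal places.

0.655 kBq

Over Δt = 28000 − 10200 = 17800 years, the level fell by a factor of 41/4.76 ≈ 8.6134.
n = log₂(8.6134) ≈ 3.1066 half-lives, so t½ = 17800/3.1066 ≈ 5729.8 years.
From t = 28000 to t = 44400: 4.76 × (1/2)^((44400−28000)/5729.8) ≈ 0.65461 kBq.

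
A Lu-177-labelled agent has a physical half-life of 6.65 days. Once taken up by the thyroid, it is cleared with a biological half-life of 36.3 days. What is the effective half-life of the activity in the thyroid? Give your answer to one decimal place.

5.6 days

1/t_eff = 1/t_phys + 1/t_biol = 1/6.65 + 1/36.3 = 0.17792 per day.
t_eff = 6.65 × 36.3 / (6.65 + 36.3) ≈ 5.6204 days.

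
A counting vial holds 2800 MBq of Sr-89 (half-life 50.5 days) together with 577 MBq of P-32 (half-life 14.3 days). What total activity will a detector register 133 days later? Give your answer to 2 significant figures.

450 MBq

Sr-89: 2800 × (1/2)^(133/50.5) = 2800 × (1/2)^2.6337 ≈ 451.18 MBq.
P-32: 577 × (1/2)^(133/14.3) = 577 × (1/2)^9.3007 ≈ 0.91493 MBq.
Total = 451.18 + 0.91493 ≈ 452.09 MBq.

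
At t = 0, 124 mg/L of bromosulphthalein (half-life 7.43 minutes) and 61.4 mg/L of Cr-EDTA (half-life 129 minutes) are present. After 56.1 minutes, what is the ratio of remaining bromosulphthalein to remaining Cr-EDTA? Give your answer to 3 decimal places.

bromosulphthalein: 124 × (1/2)^(56.1/7.43) = 124 × (1/2)^7.5505 ≈ 0.66146 mg/L.
Cr-EDTA: 61.4 × (1/2)^(56.1/129) = 61.4 × (1/2)^0.43488 ≈ 45.421 mg/L.
Ratio ≈ 0.66146 / 45.421 ≈ 0.014563.

0.015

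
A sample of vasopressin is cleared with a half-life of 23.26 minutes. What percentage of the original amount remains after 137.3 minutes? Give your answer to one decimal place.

1.7%

n = 137.3/23.26 ≈ 5.9028 half-lives.
Fraction remaining = (1/2)^5.9028 ≈ 0.016714, i.e. 1.6714%.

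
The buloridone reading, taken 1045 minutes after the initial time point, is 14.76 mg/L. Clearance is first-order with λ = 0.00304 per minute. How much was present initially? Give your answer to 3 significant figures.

t½ = ln 2 / λ = 0.69315 / 0.00304 ≈ 228.01 minutes.
Number of half-lives elapsed: n = 1045/228.01 ≈ 4.5832.
A₀ = A × 2^n = 14.76 × 2^4.5832 = 14.76 × 23.97 ≈ 353.8 mg/L.

354 mg/L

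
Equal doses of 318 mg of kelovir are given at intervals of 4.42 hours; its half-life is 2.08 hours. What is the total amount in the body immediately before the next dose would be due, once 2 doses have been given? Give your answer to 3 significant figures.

89.6 mg

The 2 doses were given 8.84, 4.42 hours ago.
Total = 318·(1/2)^(8.84/2.08) + 318·(1/2)^(4.42/2.08)
      = 16.713 + 72.902 ≈ 89.615 mg.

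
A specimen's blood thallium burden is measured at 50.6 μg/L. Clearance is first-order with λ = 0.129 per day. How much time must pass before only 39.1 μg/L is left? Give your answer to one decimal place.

t½ = ln 2 / λ = 0.69315 / 0.129 ≈ 5.3732 days.
Fraction remaining = 39.1/50.6 ≈ 0.77273.
n = log₂(50.6/39.1) = ln(1.2941)/ln 2 ≈ 0.37197 half-lives.
t = n × t½ = 0.37197 × 5.3732 ≈ 1.9987 days.

2.0 days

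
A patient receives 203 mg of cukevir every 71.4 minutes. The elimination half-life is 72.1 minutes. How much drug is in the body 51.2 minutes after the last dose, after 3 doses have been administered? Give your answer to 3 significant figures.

The 3 doses were given 194, 122.6, 51.2 minutes ago.
Total = 203·(1/2)^(194/72.1) + 203·(1/2)^(122.6/72.1) + 203·(1/2)^(51.2/72.1)
      = 31.442 + 62.463 + 124.09 ≈ 217.99 mg.

218 mg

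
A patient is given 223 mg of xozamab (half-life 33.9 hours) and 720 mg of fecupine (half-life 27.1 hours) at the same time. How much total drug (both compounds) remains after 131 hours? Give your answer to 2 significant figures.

41 mg

xozamab: 223 × (1/2)^(131/33.9) = 223 × (1/2)^3.8643 ≈ 15.312 mg.
fecupine: 720 × (1/2)^(131/27.1) = 720 × (1/2)^4.8339 ≈ 25.245 mg.
Total = 15.312 + 25.245 ≈ 40.557 mg.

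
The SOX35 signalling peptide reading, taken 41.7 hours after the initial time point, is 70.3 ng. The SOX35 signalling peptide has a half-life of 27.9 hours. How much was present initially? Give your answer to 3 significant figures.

198 ng

Number of half-lives elapsed: n = 41.7/27.9 ≈ 1.4946.
A₀ = A × 2^n = 70.3 × 2^1.4946 = 70.3 × 2.8179 ≈ 198.1 ng.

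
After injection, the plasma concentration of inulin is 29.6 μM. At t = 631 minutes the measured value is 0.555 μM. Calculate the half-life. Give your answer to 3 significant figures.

A/A₀ = 0.555/29.6 ≈ 0.01875.
n = log₂(53.333) ≈ 5.737 half-lives elapsed in 631 minutes.
t½ = 631/5.737 ≈ 109.99 minutes.

110 minutes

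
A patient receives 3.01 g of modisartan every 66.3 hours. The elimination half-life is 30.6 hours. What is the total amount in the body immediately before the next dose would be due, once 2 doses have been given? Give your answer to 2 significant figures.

The 2 doses were given 132.6, 66.3 hours ago.
Total = 3.01·(1/2)^(132.6/30.6) + 3.01·(1/2)^(66.3/30.6)
      = 0.14931 + 0.6704 ≈ 0.81972 g.

0.82 g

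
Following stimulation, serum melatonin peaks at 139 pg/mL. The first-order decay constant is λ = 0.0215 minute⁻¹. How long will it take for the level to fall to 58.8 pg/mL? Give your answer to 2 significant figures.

40 minutes

t½ = ln 2 / λ = 0.69315 / 0.0215 ≈ 32.239 minutes.
Fraction remaining = 58.8/139 ≈ 0.42302.
n = log₂(139/58.8) = ln(2.3639)/ln 2 ≈ 1.2412 half-lives.
t = n × t½ = 1.2412 × 32.239 ≈ 40.015 minutes.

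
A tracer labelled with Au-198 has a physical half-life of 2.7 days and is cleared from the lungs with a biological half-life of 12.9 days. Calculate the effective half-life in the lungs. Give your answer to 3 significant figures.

2.23 days

1/t_eff = 1/t_phys + 1/t_biol = 1/2.7 + 1/12.9 = 0.44789 per day.
t_eff = 2.7 × 12.9 / (2.7 + 12.9) ≈ 2.2327 days.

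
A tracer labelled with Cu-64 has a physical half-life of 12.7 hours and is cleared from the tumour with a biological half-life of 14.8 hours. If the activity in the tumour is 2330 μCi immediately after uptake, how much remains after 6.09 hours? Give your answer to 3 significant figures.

1/t_eff = 1/t_phys + 1/t_biol = 1/12.7 + 1/14.8 = 0.14631 per hour.
t_eff = 12.7 × 14.8 / (12.7 + 14.8) ≈ 6.8349 hours.
Remaining = 2330 × (1/2)^(6.09/6.8349) = 2330 × (1/2)^0.89101 ≈ 1256.4 μCi.

1260 μCi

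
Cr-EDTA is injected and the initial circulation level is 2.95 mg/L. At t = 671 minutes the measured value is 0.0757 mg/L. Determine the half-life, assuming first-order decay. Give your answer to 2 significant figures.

A/A₀ = 0.0757/2.95 ≈ 0.025661.
n = log₂(38.97) ≈ 5.2843 half-lives elapsed in 671 minutes.
t½ = 671/5.2843 ≈ 126.98 minutes.

130 minutes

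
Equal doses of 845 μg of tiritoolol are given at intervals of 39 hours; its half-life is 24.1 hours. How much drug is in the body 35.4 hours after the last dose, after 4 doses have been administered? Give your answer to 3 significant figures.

448 μg

The 4 doses were given 152.4, 113.4, 74.4, 35.4 hours ago.
Total = 845·(1/2)^(152.4/24.1) + 845·(1/2)^(113.4/24.1) + 845·(1/2)^(74.4/24.1) + 845·(1/2)^(35.4/24.1)
      = 10.55 + 32.389 + 99.434 + 305.27 ≈ 447.64 μg.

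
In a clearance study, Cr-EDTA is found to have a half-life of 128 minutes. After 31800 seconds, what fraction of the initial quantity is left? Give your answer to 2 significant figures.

0.057

31800 seconds = 530 minutes.
n = 530/128 ≈ 4.1406 half-lives.
Fraction remaining = (1/2)^4.1406 ≈ 0.056695.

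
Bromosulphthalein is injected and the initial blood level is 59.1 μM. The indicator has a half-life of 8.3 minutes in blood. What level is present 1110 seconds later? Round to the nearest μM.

Convert the elapsed time: 1110 seconds = 18.5 minutes.
Number of half-lives: n = 18.5/8.3 ≈ 2.2289.
Remaining = 59.1 × (1/2)^2.2289 = 59.1 × 0.21332 ≈ 12.607 μM.

13 μM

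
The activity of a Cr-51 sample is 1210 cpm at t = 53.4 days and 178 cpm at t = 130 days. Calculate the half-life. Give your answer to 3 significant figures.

Over Δt = 130 − 53.4 = 76.6 days, the level fell by a factor of 1210/178 ≈ 6.7978.
n = log₂(6.7978) ≈ 2.7651 half-lives, so t½ = 76.6/2.7651 ≈ 27.703 days.

27.7 days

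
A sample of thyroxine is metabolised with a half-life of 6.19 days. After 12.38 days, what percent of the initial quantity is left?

25%

n = 12.38/6.19 ≈ 2 half-lives.
Fraction remaining = (1/2)^2 ≈ 0.25, i.e. 25%.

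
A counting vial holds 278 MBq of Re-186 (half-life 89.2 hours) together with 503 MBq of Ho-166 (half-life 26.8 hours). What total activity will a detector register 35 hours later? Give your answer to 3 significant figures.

415 MBq

Re-186: 278 × (1/2)^(35/89.2) = 278 × (1/2)^0.39238 ≈ 211.8 MBq.
Ho-166: 503 × (1/2)^(35/26.8) = 503 × (1/2)^1.306 ≈ 203.44 MBq.
Total = 211.8 + 203.44 ≈ 415.24 MBq.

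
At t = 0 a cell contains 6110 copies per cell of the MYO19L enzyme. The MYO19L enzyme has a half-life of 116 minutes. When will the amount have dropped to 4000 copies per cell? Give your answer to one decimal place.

Fraction remaining = 4000/6110 ≈ 0.65466.
n = log₂(6110/4000) = ln(1.5275)/ln 2 ≈ 0.61117 half-lives.
t = n × t½ = 0.61117 × 116 ≈ 70.896 minutes.

70.9 minutes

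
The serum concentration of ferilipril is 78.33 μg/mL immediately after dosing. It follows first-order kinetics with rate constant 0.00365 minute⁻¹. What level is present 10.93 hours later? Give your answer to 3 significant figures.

7.15 μg/mL

t½ = ln 2 / k = 0.69315 / 0.00365 ≈ 189.9 minutes.
Convert the elapsed time: 10.93 hours = 655.8 minutes.
Number of half-lives: n = 655.8/189.9 ≈ 3.4533.
Remaining = 78.33 × (1/2)^3.4533 = 78.33 × 0.091294 ≈ 7.1511 μg/mL.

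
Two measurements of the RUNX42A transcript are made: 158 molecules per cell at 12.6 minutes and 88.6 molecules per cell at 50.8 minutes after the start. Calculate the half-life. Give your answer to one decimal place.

Over Δt = 50.8 − 12.6 = 38.2 minutes, the level fell by a factor of 158/88.6 ≈ 1.7833.
n = log₂(1.7833) ≈ 0.83455 half-lives, so t½ = 38.2/0.83455 ≈ 45.773 minutes.

45.8 minutes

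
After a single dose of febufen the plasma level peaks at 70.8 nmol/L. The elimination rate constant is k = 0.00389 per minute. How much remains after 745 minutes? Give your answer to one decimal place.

t½ = ln 2 / k = 0.69315 / 0.00389 ≈ 178.19 minutes.
Number of half-lives: n = 745/178.19 ≈ 4.181.
Remaining = 70.8 × (1/2)^4.181 = 70.8 × 0.055131 ≈ 3.9032 nmol/L.

3.9 nmol/L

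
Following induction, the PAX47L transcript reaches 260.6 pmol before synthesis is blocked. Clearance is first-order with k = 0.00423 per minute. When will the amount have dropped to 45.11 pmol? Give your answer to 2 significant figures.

t½ = ln 2 / k = 0.69315 / 0.00423 ≈ 163.86 minutes.
Fraction remaining = 45.11/260.6 ≈ 0.1731.
n = log₂(260.6/45.11) = ln(5.777)/ln 2 ≈ 2.5303 half-lives.
t = n × t½ = 2.5303 × 163.86 ≈ 414.63 minutes.

410 minutes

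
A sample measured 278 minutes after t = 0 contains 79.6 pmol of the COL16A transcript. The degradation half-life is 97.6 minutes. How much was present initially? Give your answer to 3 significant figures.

573 pmol

Number of half-lives elapsed: n = 278/97.6 ≈ 2.8484.
A₀ = A × 2^n = 79.6 × 2^2.8484 = 79.6 × 7.2018 ≈ 573.26 pmol.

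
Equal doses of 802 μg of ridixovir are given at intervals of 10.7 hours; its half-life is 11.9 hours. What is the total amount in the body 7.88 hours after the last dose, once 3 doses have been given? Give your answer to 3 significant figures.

The 3 doses were given 29.28, 18.58, 7.88 hours ago.
Total = 802·(1/2)^(29.28/11.9) + 802·(1/2)^(18.58/11.9) + 802·(1/2)^(7.88/11.9)
      = 145.71 + 271.75 + 506.8 ≈ 924.26 μg.

924 μg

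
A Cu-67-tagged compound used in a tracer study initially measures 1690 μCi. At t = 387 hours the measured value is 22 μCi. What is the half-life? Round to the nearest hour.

A/A₀ = 22/1690 ≈ 0.013018.
n = log₂(76.818) ≈ 6.2634 half-lives elapsed in 387 hours.
t½ = 387/6.2634 ≈ 61.788 hours.

62 hours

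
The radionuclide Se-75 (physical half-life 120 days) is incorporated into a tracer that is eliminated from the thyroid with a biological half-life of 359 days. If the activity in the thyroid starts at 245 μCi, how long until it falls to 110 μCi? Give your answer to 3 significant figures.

1/t_eff = 1/t_phys + 1/t_biol = 1/120 + 1/359 = 0.011119 per day.
t_eff = 120 × 359 / (120 + 359) ≈ 89.937 days.
n = log₂(245/110) ≈ 1.1553; t = 1.1553 × 89.937 ≈ 103.9 days.

104 days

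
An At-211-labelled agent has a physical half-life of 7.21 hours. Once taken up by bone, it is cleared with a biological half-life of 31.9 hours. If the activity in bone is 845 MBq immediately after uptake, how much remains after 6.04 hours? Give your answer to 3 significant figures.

1/t_eff = 1/t_phys + 1/t_biol = 1/7.21 + 1/31.9 = 0.17004 per hour.
t_eff = 7.21 × 31.9 / (7.21 + 31.9) ≈ 5.8808 hours.
Remaining = 845 × (1/2)^(6.04/5.8808) = 845 × (1/2)^1.0271 ≈ 414.65 MBq.

415 MBq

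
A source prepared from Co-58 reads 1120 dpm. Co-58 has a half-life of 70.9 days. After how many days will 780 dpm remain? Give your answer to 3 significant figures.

37.0 days

Fraction remaining = 780/1120 ≈ 0.69643.
n = log₂(1120/780) = ln(1.4359)/ln 2 ≈ 0.52195 half-lives.
t = n × t½ = 0.52195 × 70.9 ≈ 37.006 days.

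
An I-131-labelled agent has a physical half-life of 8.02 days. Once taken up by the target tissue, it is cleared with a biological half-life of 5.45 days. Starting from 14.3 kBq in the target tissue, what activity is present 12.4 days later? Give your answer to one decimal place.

1.0 kBq

1/t_eff = 1/t_phys + 1/t_biol = 1/8.02 + 1/5.45 = 0.30817 per day.
t_eff = 8.02 × 5.45 / (8.02 + 5.45) ≈ 3.2449 days.
Remaining = 14.3 × (1/2)^(12.4/3.2449) = 14.3 × (1/2)^3.8214 ≈ 1.0116 kBq.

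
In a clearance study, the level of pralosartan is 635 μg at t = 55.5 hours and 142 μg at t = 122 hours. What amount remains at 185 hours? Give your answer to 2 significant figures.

34 μg

Over Δt = 122 − 55.5 = 66.5 hours, the level fell by a factor of 635/142 ≈ 4.4718.
n = log₂(4.4718) ≈ 2.1609 half-lives, so t½ = 66.5/2.1609 ≈ 30.775 hours.
From t = 122 to t = 185: 142 × (1/2)^((185−122)/30.775) ≈ 34.359 μg.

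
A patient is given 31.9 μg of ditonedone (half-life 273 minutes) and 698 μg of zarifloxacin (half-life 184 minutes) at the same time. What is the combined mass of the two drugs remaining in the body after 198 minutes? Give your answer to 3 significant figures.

350 μg

ditonedone: 31.9 × (1/2)^(198/273) = 31.9 × (1/2)^0.72527 ≈ 19.296 μg.
zarifloxacin: 698 × (1/2)^(198/184) = 698 × (1/2)^1.0761 ≈ 331.07 μg.
Total = 19.296 + 331.07 ≈ 350.37 μg.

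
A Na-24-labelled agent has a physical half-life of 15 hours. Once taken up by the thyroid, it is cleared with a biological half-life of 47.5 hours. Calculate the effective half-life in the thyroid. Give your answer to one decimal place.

11.4 hours

1/t_eff = 1/t_phys + 1/t_biol = 1/15 + 1/47.5 = 0.087719 per hour.
t_eff = 15 × 47.5 / (15 + 47.5) ≈ 11.4 hours.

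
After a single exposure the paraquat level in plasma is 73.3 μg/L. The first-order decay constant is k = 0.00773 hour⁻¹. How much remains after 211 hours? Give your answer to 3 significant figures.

t½ = ln 2 / k = 0.69315 / 0.00773 ≈ 89.67 hours.
Number of half-lives: n = 211/89.67 ≈ 2.3531.
Remaining = 73.3 × (1/2)^2.3531 = 73.3 × 0.19573 ≈ 14.347 μg/L.

14.3 μg/L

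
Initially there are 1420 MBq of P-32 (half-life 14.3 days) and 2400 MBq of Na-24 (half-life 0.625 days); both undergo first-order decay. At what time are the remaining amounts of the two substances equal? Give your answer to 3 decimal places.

Set 1420·(1/2)^(t/14.3) = 2400·(1/2)^(t/0.625).
Taking log₂: log₂(1420/2400) = t·(1/14.3 − 1/0.625).
log₂(0.59167) = -0.75714; 1/14.3 − 1/0.625 = -1.5301.
t = -0.75714 / -1.5301 ≈ 0.49484 days.

0.495 days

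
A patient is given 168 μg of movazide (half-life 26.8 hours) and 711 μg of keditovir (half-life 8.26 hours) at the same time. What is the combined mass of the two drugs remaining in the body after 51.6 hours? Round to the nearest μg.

movazide: 168 × (1/2)^(51.6/26.8) = 168 × (1/2)^1.9254 ≈ 44.23 μg.
keditovir: 711 × (1/2)^(51.6/8.26) = 711 × (1/2)^6.247 ≈ 9.3615 μg.
Total = 44.23 + 9.3615 ≈ 53.591 μg.

54 μg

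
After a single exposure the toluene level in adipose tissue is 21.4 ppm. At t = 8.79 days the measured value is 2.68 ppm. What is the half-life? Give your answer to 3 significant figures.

2.93 days

A/A₀ = 2.68/21.4 ≈ 0.12523.
n = log₂(7.9851) ≈ 2.9973 half-lives elapsed in 8.79 days.
t½ = 8.79/2.9973 ≈ 2.9326 days.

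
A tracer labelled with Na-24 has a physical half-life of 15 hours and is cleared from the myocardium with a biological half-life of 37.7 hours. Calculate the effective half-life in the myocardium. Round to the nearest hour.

11 hours

1/t_eff = 1/t_phys + 1/t_biol = 1/15 + 1/37.7 = 0.093192 per hour.
t_eff = 15 × 37.7 / (15 + 37.7) ≈ 10.731 hours.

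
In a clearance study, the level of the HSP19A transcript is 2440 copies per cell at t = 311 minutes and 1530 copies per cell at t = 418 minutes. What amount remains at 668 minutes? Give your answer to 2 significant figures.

Over Δt = 418 − 311 = 107 minutes, the level fell by a factor of 2440/1530 ≈ 1.5948.
n = log₂(1.5948) ≈ 0.67335 half-lives, so t½ = 107/0.67335 ≈ 158.91 minutes.
From t = 418 to t = 668: 1530 × (1/2)^((668−418)/158.91) ≈ 514.16 copies per cell.

510 copies per cell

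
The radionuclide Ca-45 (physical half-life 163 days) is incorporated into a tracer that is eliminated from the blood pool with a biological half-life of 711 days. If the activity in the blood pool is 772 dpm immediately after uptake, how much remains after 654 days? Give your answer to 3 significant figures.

25.3 dpm

1/t_eff = 1/t_phys + 1/t_biol = 1/163 + 1/711 = 0.0075414 per day.
t_eff = 163 × 711 / (163 + 711) ≈ 132.6 days.
Remaining = 772 × (1/2)^(654/132.6) = 772 × (1/2)^4.9321 ≈ 25.288 dpm.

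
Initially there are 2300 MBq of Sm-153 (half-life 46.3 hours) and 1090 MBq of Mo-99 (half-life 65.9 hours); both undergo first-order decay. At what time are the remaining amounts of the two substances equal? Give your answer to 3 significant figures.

168 hours

Set 2300·(1/2)^(t/46.3) = 1090·(1/2)^(t/65.9).
Taking log₂: log₂(2300/1090) = t·(1/46.3 − 1/65.9).
log₂(2.1101) = 1.0773; 1/46.3 − 1/65.9 = 0.0064238.
t = 1.0773 / 0.0064238 ≈ 167.71 hours.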